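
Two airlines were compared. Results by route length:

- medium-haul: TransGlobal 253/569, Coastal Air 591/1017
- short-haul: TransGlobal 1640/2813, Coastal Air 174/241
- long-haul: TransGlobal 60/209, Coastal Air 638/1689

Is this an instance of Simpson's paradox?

Yes

Medium-haul: TransGlobal 253/569 = 44.5%, Coastal Air 591/1017 = 58.1% → Coastal Air
Short-haul: TransGlobal 1640/2813 = 58.3%, Coastal Air 174/241 = 72.2% → Coastal Air
Long-haul: TransGlobal 60/209 = 28.7%, Coastal Air 638/1689 = 37.8% → Coastal Air
Overall: TransGlobal 1953/3591 = 54.4%, Coastal Air 1403/2947 = 47.6% → TransGlobal
Coastal Air wins each route group but TransGlobal wins overall — the comparison reverses. Coastal Air's flights skew toward long-haul, which has a lower base rate.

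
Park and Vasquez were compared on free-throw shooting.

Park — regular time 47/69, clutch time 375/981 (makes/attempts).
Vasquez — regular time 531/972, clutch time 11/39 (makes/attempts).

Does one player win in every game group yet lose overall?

Yes

Regular time: Park 47/69 = 68.1%, Vasquez 531/972 = 54.6% → Park
Clutch time: Park 375/981 = 38.2%, Vasquez 11/39 = 28.2% → Park
Overall: Park 422/1050 = 40.2%, Vasquez 542/1011 = 53.6% → Vasquez
Park wins each game group but Vasquez wins overall — the comparison reverses. Park's attempts skew toward clutch time, which has a lower base rate.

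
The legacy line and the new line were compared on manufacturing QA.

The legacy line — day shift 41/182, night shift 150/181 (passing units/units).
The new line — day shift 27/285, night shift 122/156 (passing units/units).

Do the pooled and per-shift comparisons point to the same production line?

Day shift: the legacy line 41/182 = 22.5%, the new line 27/285 = 9.5% → the legacy line
Night shift: the legacy line 150/181 = 82.9%, the new line 122/156 = 78.2% → the legacy line
Overall: the legacy line 191/363 = 52.6%, the new line 149/441 = 33.8% → the legacy line
The legacy line wins overall and in every shift group — no reversal.

Yes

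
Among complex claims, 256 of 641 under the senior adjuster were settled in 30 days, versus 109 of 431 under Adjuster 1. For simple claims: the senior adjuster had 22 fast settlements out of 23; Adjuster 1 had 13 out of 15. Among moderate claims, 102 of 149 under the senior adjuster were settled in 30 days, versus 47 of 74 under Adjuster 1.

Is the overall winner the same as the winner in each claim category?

Yes

Complex: the senior adjuster 256/641 = 39.9%, Adjuster 1 109/431 = 25.3% → the senior adjuster
Simple: the senior adjuster 22/23 = 95.7%, Adjuster 1 13/15 = 86.7% → the senior adjuster
Moderate: the senior adjuster 102/149 = 68.5%, Adjuster 1 47/74 = 63.5% → the senior adjuster
Overall: the senior adjuster 380/813 = 46.7%, Adjuster 1 169/520 = 32.5% → the senior adjuster
The senior adjuster wins overall and in every claim group — no reversal.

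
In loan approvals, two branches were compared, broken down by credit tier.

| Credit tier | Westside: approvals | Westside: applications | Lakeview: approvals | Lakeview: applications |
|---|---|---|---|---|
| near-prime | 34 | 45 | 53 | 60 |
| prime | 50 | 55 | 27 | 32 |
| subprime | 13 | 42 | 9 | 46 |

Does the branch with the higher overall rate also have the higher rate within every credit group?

Near-prime: Westside 34/45 = 75.6%, Lakeview 53/60 = 88.3% → Lakeview
Prime: Westside 50/55 = 90.9%, Lakeview 27/32 = 84.4% → Westside
Subprime: Westside 13/42 = 31.0%, Lakeview 9/46 = 19.6% → Westside
Overall: Westside 97/142 = 68.3%, Lakeview 89/138 = 64.5% → Westside
Neither sweeps: Westside wins 2 of 3 groups, Lakeview wins 1. Westside wins overall but not every group — no Simpson reversal.

No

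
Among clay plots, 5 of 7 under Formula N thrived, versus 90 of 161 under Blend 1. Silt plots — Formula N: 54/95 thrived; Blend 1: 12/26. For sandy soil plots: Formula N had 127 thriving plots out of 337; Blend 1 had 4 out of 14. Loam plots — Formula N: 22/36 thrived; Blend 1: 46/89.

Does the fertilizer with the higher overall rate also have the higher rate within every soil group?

No

Clay: Formula N 5/7 = 71.4%, Blend 1 90/161 = 55.9% → Formula N
Silt: Formula N 54/95 = 56.8%, Blend 1 12/26 = 46.2% → Formula N
Sandy soil: Formula N 127/337 = 37.7%, Blend 1 4/14 = 28.6% → Formula N
Loam: Formula N 22/36 = 61.1%, Blend 1 46/89 = 51.7% → Formula N
Overall: Formula N 208/475 = 43.8%, Blend 1 152/290 = 52.4% → Blend 1
Formula N wins each soil group but Blend 1 wins overall — the comparison reverses. Formula N's plots skew toward sandy soil, which has a lower base rate.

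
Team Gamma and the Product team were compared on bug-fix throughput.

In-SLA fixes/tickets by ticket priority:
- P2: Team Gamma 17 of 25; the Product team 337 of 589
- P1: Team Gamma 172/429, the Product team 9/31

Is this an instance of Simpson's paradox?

Yes

P2: Team Gamma 17/25 = 68.0%, the Product team 337/589 = 57.2% → Team Gamma
P1: Team Gamma 172/429 = 40.1%, the Product team 9/31 = 29.0% → Team Gamma
Overall: Team Gamma 189/454 = 41.6%, the Product team 346/620 = 55.8% → the Product team
Team Gamma wins each ticket group but the Product team wins overall — the comparison reverses. Team Gamma's tickets skew toward P1, which has a lower base rate.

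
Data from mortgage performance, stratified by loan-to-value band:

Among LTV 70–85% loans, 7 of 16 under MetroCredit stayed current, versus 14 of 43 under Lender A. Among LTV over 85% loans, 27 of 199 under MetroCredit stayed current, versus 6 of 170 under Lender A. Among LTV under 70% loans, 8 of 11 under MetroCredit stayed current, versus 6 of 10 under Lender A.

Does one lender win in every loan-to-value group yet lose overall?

LTV 70–85%: MetroCredit 7/16 = 43.8%, Lender A 14/43 = 32.6% → MetroCredit
LTV over 85%: MetroCredit 27/199 = 13.6%, Lender A 6/170 = 3.5% → MetroCredit
LTV under 70%: MetroCredit 8/11 = 72.7%, Lender A 6/10 = 60.0% → MetroCredit
Overall: MetroCredit 42/226 = 18.6%, Lender A 26/223 = 11.7% → MetroCredit
MetroCredit wins overall and in every loan-to-value group — no reversal.

No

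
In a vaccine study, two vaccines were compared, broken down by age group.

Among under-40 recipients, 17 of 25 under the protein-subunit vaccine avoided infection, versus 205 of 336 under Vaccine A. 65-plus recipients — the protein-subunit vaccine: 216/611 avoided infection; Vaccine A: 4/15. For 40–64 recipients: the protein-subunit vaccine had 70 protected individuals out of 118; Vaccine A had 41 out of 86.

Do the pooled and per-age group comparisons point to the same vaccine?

Under-40: the protein-subunit vaccine 17/25 = 68.0%, Vaccine A 205/336 = 61.0% → the protein-subunit vaccine
65-plus: the protein-subunit vaccine 216/611 = 35.4%, Vaccine A 4/15 = 26.7% → the protein-subunit vaccine
40–64: the protein-subunit vaccine 70/118 = 59.3%, Vaccine A 41/86 = 47.7% → the protein-subunit vaccine
Overall: the protein-subunit vaccine 303/754 = 40.2%, Vaccine A 250/437 = 57.2% → Vaccine A
The protein-subunit vaccine wins each age group but Vaccine A wins overall — the comparison reverses. The protein-subunit vaccine's recipients skew toward 65-plus, which has a lower base rate.

No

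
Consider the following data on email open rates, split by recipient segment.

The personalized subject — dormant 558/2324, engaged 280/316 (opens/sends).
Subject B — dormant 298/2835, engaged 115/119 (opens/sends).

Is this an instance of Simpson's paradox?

Dormant: the personalized subject 558/2324 = 24.0%, Subject B 298/2835 = 10.5% → the personalized subject
Engaged: the personalized subject 280/316 = 88.6%, Subject B 115/119 = 96.6% → Subject B
Overall: the personalized subject 838/2640 = 31.7%, Subject B 413/2954 = 14.0% → the personalized subject
Neither sweeps: the personalized subject wins 1 of 2 groups, Subject B wins 1. The personalized subject wins overall but not every group — no Simpson reversal.

No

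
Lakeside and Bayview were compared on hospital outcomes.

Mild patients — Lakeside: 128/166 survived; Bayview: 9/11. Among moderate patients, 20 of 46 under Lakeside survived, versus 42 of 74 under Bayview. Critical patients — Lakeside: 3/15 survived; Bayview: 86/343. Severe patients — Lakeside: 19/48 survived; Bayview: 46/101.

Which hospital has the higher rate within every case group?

Mild: Lakeside 128/166 = 77.1%, Bayview 9/11 = 81.8% → Bayview
Moderate: Lakeside 20/46 = 43.5%, Bayview 42/74 = 56.8% → Bayview
Critical: Lakeside 3/15 = 20.0%, Bayview 86/343 = 25.1% → Bayview
Severe: Lakeside 19/48 = 39.6%, Bayview 46/101 = 45.5% → Bayview
Bayview has the higher rate in all 4 groups.

Bayview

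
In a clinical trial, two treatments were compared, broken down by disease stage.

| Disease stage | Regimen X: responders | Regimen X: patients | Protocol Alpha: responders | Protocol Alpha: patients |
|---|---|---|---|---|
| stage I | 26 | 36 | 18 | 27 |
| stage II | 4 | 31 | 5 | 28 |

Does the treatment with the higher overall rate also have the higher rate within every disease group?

No

Stage I: Regimen X 26/36 = 72.2%, Protocol Alpha 18/27 = 66.7% → Regimen X
Stage II: Regimen X 4/31 = 12.9%, Protocol Alpha 5/28 = 17.9% → Protocol Alpha
Overall: Regimen X 30/67 = 44.8%, Protocol Alpha 23/55 = 41.8% → Regimen X
Neither sweeps: Regimen X wins 1 of 2 groups, Protocol Alpha wins 1. Regimen X wins overall but not every group — no Simpson reversal.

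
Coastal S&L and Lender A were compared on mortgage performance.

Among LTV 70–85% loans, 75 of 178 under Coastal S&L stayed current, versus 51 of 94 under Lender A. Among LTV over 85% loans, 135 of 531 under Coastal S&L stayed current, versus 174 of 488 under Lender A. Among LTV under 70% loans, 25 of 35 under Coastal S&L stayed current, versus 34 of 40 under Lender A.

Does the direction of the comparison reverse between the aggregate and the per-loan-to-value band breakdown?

No

LTV 70–85%: Coastal S&L 75/178 = 42.1%, Lender A 51/94 = 54.3% → Lender A
LTV over 85%: Coastal S&L 135/531 = 25.4%, Lender A 174/488 = 35.7% → Lender A
LTV under 70%: Coastal S&L 25/35 = 71.4%, Lender A 34/40 = 85.0% → Lender A
Overall: Coastal S&L 235/744 = 31.6%, Lender A 259/622 = 41.6% → Lender A
Lender A wins overall and in every loan-to-value group — no reversal.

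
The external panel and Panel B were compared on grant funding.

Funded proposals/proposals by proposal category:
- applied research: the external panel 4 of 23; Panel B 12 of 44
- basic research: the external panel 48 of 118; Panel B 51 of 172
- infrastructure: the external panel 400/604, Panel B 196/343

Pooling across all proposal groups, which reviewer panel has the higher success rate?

the external panel

Applied research: the external panel 4/23 = 17.4%, Panel B 12/44 = 27.3% → Panel B
Basic research: the external panel 48/118 = 40.7%, Panel B 51/172 = 29.7% → the external panel
Infrastructure: the external panel 400/604 = 66.2%, Panel B 196/343 = 57.1% → the external panel
Overall: the external panel 452/745 = 60.7%, Panel B 259/559 = 46.3% → the external panel
(Neither sweeps every proposal group, but the external panel has the higher pooled rate.)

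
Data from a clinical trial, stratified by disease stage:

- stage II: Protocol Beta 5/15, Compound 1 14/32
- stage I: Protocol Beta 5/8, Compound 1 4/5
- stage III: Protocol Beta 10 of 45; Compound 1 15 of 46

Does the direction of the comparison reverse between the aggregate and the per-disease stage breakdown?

No

Stage II: Protocol Beta 5/15 = 33.3%, Compound 1 14/32 = 43.8% → Compound 1
Stage I: Protocol Beta 5/8 = 62.5%, Compound 1 4/5 = 80.0% → Compound 1
Stage III: Protocol Beta 10/45 = 22.2%, Compound 1 15/46 = 32.6% → Compound 1
Overall: Protocol Beta 20/68 = 29.4%, Compound 1 33/83 = 39.8% → Compound 1
Compound 1 wins overall and in every disease group — no reversal.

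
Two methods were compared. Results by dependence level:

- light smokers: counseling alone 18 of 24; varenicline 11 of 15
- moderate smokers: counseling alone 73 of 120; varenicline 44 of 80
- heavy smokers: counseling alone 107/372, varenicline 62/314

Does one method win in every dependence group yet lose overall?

Light smokers: counseling alone 18/24 = 75.0%, varenicline 11/15 = 73.3% → counseling alone
Moderate smokers: counseling alone 73/120 = 60.8%, varenicline 44/80 = 55.0% → counseling alone
Heavy smokers: counseling alone 107/372 = 28.8%, varenicline 62/314 = 19.7% → counseling alone
Overall: counseling alone 198/516 = 38.4%, varenicline 117/409 = 28.6% → counseling alone
Counseling alone wins overall and in every dependence group — no reversal.

No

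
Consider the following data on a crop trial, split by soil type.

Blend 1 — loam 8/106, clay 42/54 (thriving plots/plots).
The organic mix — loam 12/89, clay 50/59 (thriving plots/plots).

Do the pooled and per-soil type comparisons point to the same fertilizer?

Loam: Blend 1 8/106 = 7.5%, the organic mix 12/89 = 13.5% → the organic mix
Clay: Blend 1 42/54 = 77.8%, the organic mix 50/59 = 84.7% → the organic mix
Overall: Blend 1 50/160 = 31.2%, the organic mix 62/148 = 41.9% → the organic mix
The organic mix wins overall and in every soil group — no reversal.

Yes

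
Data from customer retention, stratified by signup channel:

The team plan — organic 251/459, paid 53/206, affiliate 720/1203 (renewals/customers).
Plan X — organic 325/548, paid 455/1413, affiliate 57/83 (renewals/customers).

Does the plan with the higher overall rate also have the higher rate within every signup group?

Organic: the team plan 251/459 = 54.7%, Plan X 325/548 = 59.3% → Plan X
Paid: the team plan 53/206 = 25.7%, Plan X 455/1413 = 32.2% → Plan X
Affiliate: the team plan 720/1203 = 59.9%, Plan X 57/83 = 68.7% → Plan X
Overall: the team plan 1024/1868 = 54.8%, Plan X 837/2044 = 40.9% → the team plan
Plan X wins each signup group but the team plan wins overall — the comparison reverses. Plan X's customers skew toward paid, which has a lower base rate.

No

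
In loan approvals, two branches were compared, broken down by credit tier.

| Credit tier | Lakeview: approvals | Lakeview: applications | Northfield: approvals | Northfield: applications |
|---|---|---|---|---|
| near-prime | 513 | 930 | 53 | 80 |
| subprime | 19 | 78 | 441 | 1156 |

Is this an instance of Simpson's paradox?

Near-prime: Lakeview 513/930 = 55.2%, Northfield 53/80 = 66.2% → Northfield
Subprime: Lakeview 19/78 = 24.4%, Northfield 441/1156 = 38.1% → Northfield
Overall: Lakeview 532/1008 = 52.8%, Northfield 494/1236 = 40.0% → Lakeview
Northfield wins each credit group but Lakeview wins overall — the comparison reverses. Northfield's applications skew toward subprime, which has a lower base rate.

Yes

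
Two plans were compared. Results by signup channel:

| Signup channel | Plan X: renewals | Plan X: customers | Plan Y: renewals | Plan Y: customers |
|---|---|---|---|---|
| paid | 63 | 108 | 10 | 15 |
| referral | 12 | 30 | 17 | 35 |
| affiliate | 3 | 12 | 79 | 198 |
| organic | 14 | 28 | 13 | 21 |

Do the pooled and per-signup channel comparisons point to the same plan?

No

Paid: Plan X 63/108 = 58.3%, Plan Y 10/15 = 66.7% → Plan Y
Referral: Plan X 12/30 = 40.0%, Plan Y 17/35 = 48.6% → Plan Y
Affiliate: Plan X 3/12 = 25.0%, Plan Y 79/198 = 39.9% → Plan Y
Organic: Plan X 14/28 = 50.0%, Plan Y 13/21 = 61.9% → Plan Y
Overall: Plan X 92/178 = 51.7%, Plan Y 119/269 = 44.2% → Plan X
Plan Y wins each signup group but Plan X wins overall — the comparison reverses. Plan Y's customers skew toward affiliate, which has a lower base rate.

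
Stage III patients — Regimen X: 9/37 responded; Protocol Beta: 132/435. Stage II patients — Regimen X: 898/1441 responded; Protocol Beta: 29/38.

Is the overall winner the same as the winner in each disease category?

No

Stage III: Regimen X 9/37 = 24.3%, Protocol Beta 132/435 = 30.3% → Protocol Beta
Stage II: Regimen X 898/1441 = 62.3%, Protocol Beta 29/38 = 76.3% → Protocol Beta
Overall: Regimen X 907/1478 = 61.4%, Protocol Beta 161/473 = 34.0% → Regimen X
Protocol Beta wins each disease group but Regimen X wins overall — the comparison reverses. Protocol Beta's patients skew toward stage III, which has a lower base rate.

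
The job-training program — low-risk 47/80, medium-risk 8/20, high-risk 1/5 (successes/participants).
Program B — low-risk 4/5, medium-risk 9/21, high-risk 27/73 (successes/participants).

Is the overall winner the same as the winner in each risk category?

No

Low-risk: the job-training program 47/80 = 58.8%, Program B 4/5 = 80.0% → Program B
Medium-risk: the job-training program 8/20 = 40.0%, Program B 9/21 = 42.9% → Program B
High-risk: the job-training program 1/5 = 20.0%, Program B 27/73 = 37.0% → Program B
Overall: the job-training program 56/105 = 53.3%, Program B 40/99 = 40.4% → the job-training program
Program B wins each risk group but the job-training program wins overall — the comparison reverses. Program B's participants skew toward high-risk, which has a lower base rate.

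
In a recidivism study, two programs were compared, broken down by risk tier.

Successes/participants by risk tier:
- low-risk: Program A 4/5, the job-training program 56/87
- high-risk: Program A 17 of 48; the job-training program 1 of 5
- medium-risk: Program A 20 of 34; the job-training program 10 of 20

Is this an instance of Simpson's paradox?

Low-risk: Program A 4/5 = 80.0%, the job-training program 56/87 = 64.4% → Program A
High-risk: Program A 17/48 = 35.4%, the job-training program 1/5 = 20.0% → Program A
Medium-risk: Program A 20/34 = 58.8%, the job-training program 10/20 = 50.0% → Program A
Overall: Program A 41/87 = 47.1%, the job-training program 67/112 = 59.8% → the job-training program
Program A wins each risk group but the job-training program wins overall — the comparison reverses. Program A's participants skew toward high-risk, which has a lower base rate.

Yes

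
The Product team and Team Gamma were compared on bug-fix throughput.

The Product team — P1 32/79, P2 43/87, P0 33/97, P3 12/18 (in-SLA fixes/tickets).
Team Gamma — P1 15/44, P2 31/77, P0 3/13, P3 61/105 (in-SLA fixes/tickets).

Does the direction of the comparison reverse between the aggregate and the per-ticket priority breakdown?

Yes

P1: the Product team 32/79 = 40.5%, Team Gamma 15/44 = 34.1% → the Product team
P2: the Product team 43/87 = 49.4%, Team Gamma 31/77 = 40.3% → the Product team
P0: the Product team 33/97 = 34.0%, Team Gamma 3/13 = 23.1% → the Product team
P3: the Product team 12/18 = 66.7%, Team Gamma 61/105 = 58.1% → the Product team
Overall: the Product team 120/281 = 42.7%, Team Gamma 110/239 = 46.0% → Team Gamma
The Product team wins each ticket group but Team Gamma wins overall — the comparison reverses. The Product team's tickets skew toward P0, which has a lower base rate.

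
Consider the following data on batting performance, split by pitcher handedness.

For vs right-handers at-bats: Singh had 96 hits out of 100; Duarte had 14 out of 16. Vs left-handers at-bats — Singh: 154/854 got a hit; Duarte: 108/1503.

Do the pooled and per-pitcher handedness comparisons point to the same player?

Vs right-handers: Singh 96/100 = 96.0%, Duarte 14/16 = 87.5% → Singh
Vs left-handers: Singh 154/854 = 18.0%, Duarte 108/1503 = 7.2% → Singh
Overall: Singh 250/954 = 26.2%, Duarte 122/1519 = 8.0% → Singh
Singh wins overall and in every pitcher group — no reversal.

Yes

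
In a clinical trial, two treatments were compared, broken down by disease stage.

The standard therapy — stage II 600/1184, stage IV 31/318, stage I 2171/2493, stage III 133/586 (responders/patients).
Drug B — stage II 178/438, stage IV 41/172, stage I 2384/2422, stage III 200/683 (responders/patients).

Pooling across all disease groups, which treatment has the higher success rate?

Drug B

Stage II: the standard therapy 600/1184 = 50.7%, Drug B 178/438 = 40.6% → the standard therapy
Stage IV: the standard therapy 31/318 = 9.7%, Drug B 41/172 = 23.8% → Drug B
Stage I: the standard therapy 2171/2493 = 87.1%, Drug B 2384/2422 = 98.4% → Drug B
Stage III: the standard therapy 133/586 = 22.7%, Drug B 200/683 = 29.3% → Drug B
Overall: the standard therapy 2935/4581 = 64.1%, Drug B 2803/3715 = 75.5% → Drug B
(Neither sweeps every disease group, but Drug B has the higher pooled rate.)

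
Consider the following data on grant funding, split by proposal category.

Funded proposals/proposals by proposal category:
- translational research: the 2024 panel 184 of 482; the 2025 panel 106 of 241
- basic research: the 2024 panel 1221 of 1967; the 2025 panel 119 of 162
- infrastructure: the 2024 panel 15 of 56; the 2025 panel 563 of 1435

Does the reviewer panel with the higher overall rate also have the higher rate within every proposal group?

No

Translational research: the 2024 panel 184/482 = 38.2%, the 2025 panel 106/241 = 44.0% → the 2025 panel
Basic research: the 2024 panel 1221/1967 = 62.1%, the 2025 panel 119/162 = 73.5% → the 2025 panel
Infrastructure: the 2024 panel 15/56 = 26.8%, the 2025 panel 563/1435 = 39.2% → the 2025 panel
Overall: the 2024 panel 1420/2505 = 56.7%, the 2025 panel 788/1838 = 42.9% → the 2024 panel
The 2025 panel wins each proposal group but the 2024 panel wins overall — the comparison reverses. The 2025 panel's proposals skew toward infrastructure, which has a lower base rate.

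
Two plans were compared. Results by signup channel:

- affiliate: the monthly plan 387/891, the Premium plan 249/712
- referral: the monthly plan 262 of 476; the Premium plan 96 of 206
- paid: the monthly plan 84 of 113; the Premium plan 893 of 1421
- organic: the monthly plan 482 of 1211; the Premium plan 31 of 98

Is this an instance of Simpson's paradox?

Affiliate: the monthly plan 387/891 = 43.4%, the Premium plan 249/712 = 35.0% → the monthly plan
Referral: the monthly plan 262/476 = 55.0%, the Premium plan 96/206 = 46.6% → the monthly plan
Paid: the monthly plan 84/113 = 74.3%, the Premium plan 893/1421 = 62.8% → the monthly plan
Organic: the monthly plan 482/1211 = 39.8%, the Premium plan 31/98 = 31.6% → the monthly plan
Overall: the monthly plan 1215/2691 = 45.2%, the Premium plan 1269/2437 = 52.1% → the Premium plan
The monthly plan wins each signup group but the Premium plan wins overall — the comparison reverses. The monthly plan's customers skew toward organic, which has a lower base rate.

Yes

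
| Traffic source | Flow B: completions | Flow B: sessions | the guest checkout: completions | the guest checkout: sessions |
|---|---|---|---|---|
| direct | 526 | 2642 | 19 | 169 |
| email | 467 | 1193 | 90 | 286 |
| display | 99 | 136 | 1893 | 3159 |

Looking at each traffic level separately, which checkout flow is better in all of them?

Direct: Flow B 526/2642 = 19.9%, the guest checkout 19/169 = 11.2% → Flow B
Email: Flow B 467/1193 = 39.1%, the guest checkout 90/286 = 31.5% → Flow B
Display: Flow B 99/136 = 72.8%, the guest checkout 1893/3159 = 59.9% → Flow B
Flow B has the higher rate in all 3 groups.

Flow B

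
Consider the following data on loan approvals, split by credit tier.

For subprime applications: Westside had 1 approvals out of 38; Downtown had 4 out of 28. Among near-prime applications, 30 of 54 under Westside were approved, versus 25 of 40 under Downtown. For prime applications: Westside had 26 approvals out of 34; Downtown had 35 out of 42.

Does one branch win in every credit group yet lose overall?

No

Subprime: Westside 1/38 = 2.6%, Downtown 4/28 = 14.3% → Downtown
Near-prime: Westside 30/54 = 55.6%, Downtown 25/40 = 62.5% → Downtown
Prime: Westside 26/34 = 76.5%, Downtown 35/42 = 83.3% → Downtown
Overall: Westside 57/126 = 45.2%, Downtown 64/110 = 58.2% → Downtown
Downtown wins overall and in every credit group — no reversal.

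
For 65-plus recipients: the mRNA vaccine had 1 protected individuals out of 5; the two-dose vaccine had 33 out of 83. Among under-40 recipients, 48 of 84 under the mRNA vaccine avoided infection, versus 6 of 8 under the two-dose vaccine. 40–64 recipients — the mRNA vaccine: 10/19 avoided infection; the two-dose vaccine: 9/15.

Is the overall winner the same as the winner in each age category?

No

65-plus: the mRNA vaccine 1/5 = 20.0%, the two-dose vaccine 33/83 = 39.8% → the two-dose vaccine
Under-40: the mRNA vaccine 48/84 = 57.1%, the two-dose vaccine 6/8 = 75.0% → the two-dose vaccine
40–64: the mRNA vaccine 10/19 = 52.6%, the two-dose vaccine 9/15 = 60.0% → the two-dose vaccine
Overall: the mRNA vaccine 59/108 = 54.6%, the two-dose vaccine 48/106 = 45.3% → the mRNA vaccine
The two-dose vaccine wins each age group but the mRNA vaccine wins overall — the comparison reverses. The two-dose vaccine's recipients skew toward 65-plus, which has a lower base rate.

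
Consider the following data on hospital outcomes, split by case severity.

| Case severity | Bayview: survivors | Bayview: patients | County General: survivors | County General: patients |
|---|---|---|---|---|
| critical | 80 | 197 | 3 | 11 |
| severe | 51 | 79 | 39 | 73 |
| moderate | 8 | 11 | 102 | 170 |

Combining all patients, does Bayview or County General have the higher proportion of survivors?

County General

Critical: Bayview 80/197 = 40.6%, County General 3/11 = 27.3% → Bayview
Severe: Bayview 51/79 = 64.6%, County General 39/73 = 53.4% → Bayview
Moderate: Bayview 8/11 = 72.7%, County General 102/170 = 60.0% → Bayview
Overall: Bayview 139/287 = 48.4%, County General 144/254 = 56.7% → County General
(Bayview wins every case group but County General wins overall — Bayview's patients skew toward the low-rate critical group.)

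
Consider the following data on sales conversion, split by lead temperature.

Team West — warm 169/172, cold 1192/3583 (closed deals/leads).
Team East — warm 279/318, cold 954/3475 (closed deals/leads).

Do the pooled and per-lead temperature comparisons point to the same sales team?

Yes

Warm: Team West 169/172 = 98.3%, Team East 279/318 = 87.7% → Team West
Cold: Team West 1192/3583 = 33.3%, Team East 954/3475 = 27.5% → Team West
Overall: Team West 1361/3755 = 36.2%, Team East 1233/3793 = 32.5% → Team West
Team West wins overall and in every lead group — no reversal.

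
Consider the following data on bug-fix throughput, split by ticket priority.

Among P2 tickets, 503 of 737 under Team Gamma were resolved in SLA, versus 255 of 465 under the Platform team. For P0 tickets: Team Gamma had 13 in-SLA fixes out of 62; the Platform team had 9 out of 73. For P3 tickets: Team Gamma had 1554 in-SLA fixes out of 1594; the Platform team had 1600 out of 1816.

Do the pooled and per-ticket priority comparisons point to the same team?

P2: Team Gamma 503/737 = 68.2%, the Platform team 255/465 = 54.8% → Team Gamma
P0: Team Gamma 13/62 = 21.0%, the Platform team 9/73 = 12.3% → Team Gamma
P3: Team Gamma 1554/1594 = 97.5%, the Platform team 1600/1816 = 88.1% → Team Gamma
Overall: Team Gamma 2070/2393 = 86.5%, the Platform team 1864/2354 = 79.2% → Team Gamma
Team Gamma wins overall and in every ticket group — no reversal.

Yes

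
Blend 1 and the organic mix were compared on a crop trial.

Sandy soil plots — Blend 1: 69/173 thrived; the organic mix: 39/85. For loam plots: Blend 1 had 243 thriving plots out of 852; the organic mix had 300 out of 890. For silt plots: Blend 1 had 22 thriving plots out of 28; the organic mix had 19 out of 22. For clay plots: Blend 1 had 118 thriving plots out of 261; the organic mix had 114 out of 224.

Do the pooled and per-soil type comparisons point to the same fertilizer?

Sandy soil: Blend 1 69/173 = 39.9%, the organic mix 39/85 = 45.9% → the organic mix
Loam: Blend 1 243/852 = 28.5%, the organic mix 300/890 = 33.7% → the organic mix
Silt: Blend 1 22/28 = 78.6%, the organic mix 19/22 = 86.4% → the organic mix
Clay: Blend 1 118/261 = 45.2%, the organic mix 114/224 = 50.9% → the organic mix
Overall: Blend 1 452/1314 = 34.4%, the organic mix 472/1221 = 38.7% → the organic mix
The organic mix wins overall and in every soil group — no reversal.

Yes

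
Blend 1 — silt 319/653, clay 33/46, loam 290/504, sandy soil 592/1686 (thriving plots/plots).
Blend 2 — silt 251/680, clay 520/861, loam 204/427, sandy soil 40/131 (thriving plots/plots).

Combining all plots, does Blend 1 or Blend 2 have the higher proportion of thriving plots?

Silt: Blend 1 319/653 = 48.9%, Blend 2 251/680 = 36.9% → Blend 1
Clay: Blend 1 33/46 = 71.7%, Blend 2 520/861 = 60.4% → Blend 1
Loam: Blend 1 290/504 = 57.5%, Blend 2 204/427 = 47.8% → Blend 1
Sandy soil: Blend 1 592/1686 = 35.1%, Blend 2 40/131 = 30.5% → Blend 1
Overall: Blend 1 1234/2889 = 42.7%, Blend 2 1015/2099 = 48.4% → Blend 2
(Blend 1 wins every soil group but Blend 2 wins overall — Blend 1's plots skew toward the low-rate sandy soil group.)

Blend 2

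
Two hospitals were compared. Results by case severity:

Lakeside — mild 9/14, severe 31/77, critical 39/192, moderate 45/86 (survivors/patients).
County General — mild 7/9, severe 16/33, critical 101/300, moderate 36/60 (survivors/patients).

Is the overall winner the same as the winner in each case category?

Mild: Lakeside 9/14 = 64.3%, County General 7/9 = 77.8% → County General
Severe: Lakeside 31/77 = 40.3%, County General 16/33 = 48.5% → County General
Critical: Lakeside 39/192 = 20.3%, County General 101/300 = 33.7% → County General
Moderate: Lakeside 45/86 = 52.3%, County General 36/60 = 60.0% → County General
Overall: Lakeside 124/369 = 33.6%, County General 160/402 = 39.8% → County General
County General wins overall and in every case group — no reversal.

Yes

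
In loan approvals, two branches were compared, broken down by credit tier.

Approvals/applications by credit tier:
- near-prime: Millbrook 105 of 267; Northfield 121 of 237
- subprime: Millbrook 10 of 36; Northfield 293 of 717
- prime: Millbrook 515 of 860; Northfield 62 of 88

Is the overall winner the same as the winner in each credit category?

Near-prime: Millbrook 105/267 = 39.3%, Northfield 121/237 = 51.1% → Northfield
Subprime: Millbrook 10/36 = 27.8%, Northfield 293/717 = 40.9% → Northfield
Prime: Millbrook 515/860 = 59.9%, Northfield 62/88 = 70.5% → Northfield
Overall: Millbrook 630/1163 = 54.2%, Northfield 476/1042 = 45.7% → Millbrook
Northfield wins each credit group but Millbrook wins overall — the comparison reverses. Northfield's applications skew toward subprime, which has a lower base rate.

No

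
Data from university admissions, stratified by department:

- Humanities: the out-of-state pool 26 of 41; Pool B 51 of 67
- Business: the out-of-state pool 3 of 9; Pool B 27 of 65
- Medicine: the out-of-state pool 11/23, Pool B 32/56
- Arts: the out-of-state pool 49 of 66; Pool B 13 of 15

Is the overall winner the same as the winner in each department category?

Humanities: the out-of-state pool 26/41 = 63.4%, Pool B 51/67 = 76.1% → Pool B
Business: the out-of-state pool 3/9 = 33.3%, Pool B 27/65 = 41.5% → Pool B
Medicine: the out-of-state pool 11/23 = 47.8%, Pool B 32/56 = 57.1% → Pool B
Arts: the out-of-state pool 49/66 = 74.2%, Pool B 13/15 = 86.7% → Pool B
Overall: the out-of-state pool 89/139 = 64.0%, Pool B 123/203 = 60.6% → the out-of-state pool
Pool B wins each department group but the out-of-state pool wins overall — the comparison reverses. Pool B's applicants skew toward Business, which has a lower base rate.

No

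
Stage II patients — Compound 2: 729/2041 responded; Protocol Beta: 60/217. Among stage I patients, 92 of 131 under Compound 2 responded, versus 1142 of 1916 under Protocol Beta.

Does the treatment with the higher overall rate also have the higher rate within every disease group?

No

Stage II: Compound 2 729/2041 = 35.7%, Protocol Beta 60/217 = 27.6% → Compound 2
Stage I: Compound 2 92/131 = 70.2%, Protocol Beta 1142/1916 = 59.6% → Compound 2
Overall: Compound 2 821/2172 = 37.8%, Protocol Beta 1202/2133 = 56.4% → Protocol Beta
Compound 2 wins each disease group but Protocol Beta wins overall — the comparison reverses. Compound 2's patients skew toward stage II, which has a lower base rate.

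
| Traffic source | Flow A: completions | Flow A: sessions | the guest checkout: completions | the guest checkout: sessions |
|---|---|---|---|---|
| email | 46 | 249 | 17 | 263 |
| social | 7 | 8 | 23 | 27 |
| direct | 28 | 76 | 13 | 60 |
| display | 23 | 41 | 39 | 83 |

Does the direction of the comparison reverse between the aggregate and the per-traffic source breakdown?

No

Email: Flow A 46/249 = 18.5%, the guest checkout 17/263 = 6.5% → Flow A
Social: Flow A 7/8 = 87.5%, the guest checkout 23/27 = 85.2% → Flow A
Direct: Flow A 28/76 = 36.8%, the guest checkout 13/60 = 21.7% → Flow A
Display: Flow A 23/41 = 56.1%, the guest checkout 39/83 = 47.0% → Flow A
Overall: Flow A 104/374 = 27.8%, the guest checkout 92/433 = 21.2% → Flow A
Flow A wins overall and in every traffic group — no reversal.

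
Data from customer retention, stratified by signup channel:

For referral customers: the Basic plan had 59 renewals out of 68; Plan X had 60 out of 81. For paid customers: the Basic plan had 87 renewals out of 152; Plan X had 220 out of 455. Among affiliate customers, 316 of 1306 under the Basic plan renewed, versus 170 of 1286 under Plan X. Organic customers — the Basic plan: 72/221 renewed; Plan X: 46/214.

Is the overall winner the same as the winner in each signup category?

Referral: the Basic plan 59/68 = 86.8%, Plan X 60/81 = 74.1% → the Basic plan
Paid: the Basic plan 87/152 = 57.2%, Plan X 220/455 = 48.4% → the Basic plan
Affiliate: the Basic plan 316/1306 = 24.2%, Plan X 170/1286 = 13.2% → the Basic plan
Organic: the Basic plan 72/221 = 32.6%, Plan X 46/214 = 21.5% → the Basic plan
Overall: the Basic plan 534/1747 = 30.6%, Plan X 496/2036 = 24.4% → the Basic plan
The Basic plan wins overall and in every signup group — no reversal.

Yes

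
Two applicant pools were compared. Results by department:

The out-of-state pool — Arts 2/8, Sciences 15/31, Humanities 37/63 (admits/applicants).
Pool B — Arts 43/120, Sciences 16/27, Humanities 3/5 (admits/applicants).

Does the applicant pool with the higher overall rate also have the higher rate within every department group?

Arts: the out-of-state pool 2/8 = 25.0%, Pool B 43/120 = 35.8% → Pool B
Sciences: the out-of-state pool 15/31 = 48.4%, Pool B 16/27 = 59.3% → Pool B
Humanities: the out-of-state pool 37/63 = 58.7%, Pool B 3/5 = 60.0% → Pool B
Overall: the out-of-state pool 54/102 = 52.9%, Pool B 62/152 = 40.8% → the out-of-state pool
Pool B wins each department group but the out-of-state pool wins overall — the comparison reverses. Pool B's applicants skew toward Arts, which has a lower base rate.

No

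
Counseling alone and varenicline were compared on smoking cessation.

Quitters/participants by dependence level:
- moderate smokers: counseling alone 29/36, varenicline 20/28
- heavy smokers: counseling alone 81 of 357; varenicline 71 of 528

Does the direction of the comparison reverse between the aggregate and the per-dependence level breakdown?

Moderate smokers: counseling alone 29/36 = 80.6%, varenicline 20/28 = 71.4% → counseling alone
Heavy smokers: counseling alone 81/357 = 22.7%, varenicline 71/528 = 13.4% → counseling alone
Overall: counseling alone 110/393 = 28.0%, varenicline 91/556 = 16.4% → counseling alone
Counseling alone wins overall and in every dependence group — no reversal.

No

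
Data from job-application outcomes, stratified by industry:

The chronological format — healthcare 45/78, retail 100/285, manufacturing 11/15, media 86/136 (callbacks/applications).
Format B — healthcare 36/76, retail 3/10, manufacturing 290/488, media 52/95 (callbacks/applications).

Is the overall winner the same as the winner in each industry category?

Healthcare: the chronological format 45/78 = 57.7%, Format B 36/76 = 47.4% → the chronological format
Retail: the chronological format 100/285 = 35.1%, Format B 3/10 = 30.0% → the chronological format
Manufacturing: the chronological format 11/15 = 73.3%, Format B 290/488 = 59.4% → the chronological format
Media: the chronological format 86/136 = 63.2%, Format B 52/95 = 54.7% → the chronological format
Overall: the chronological format 242/514 = 47.1%, Format B 381/669 = 57.0% → Format B
The chronological format wins each industry group but Format B wins overall — the comparison reverses. The chronological format's applications skew toward retail, which has a lower base rate.

No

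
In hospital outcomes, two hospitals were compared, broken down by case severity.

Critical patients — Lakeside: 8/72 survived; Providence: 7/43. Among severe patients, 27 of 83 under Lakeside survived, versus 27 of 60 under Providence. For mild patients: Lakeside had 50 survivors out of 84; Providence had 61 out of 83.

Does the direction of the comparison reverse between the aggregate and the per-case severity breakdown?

No

Critical: Lakeside 8/72 = 11.1%, Providence 7/43 = 16.3% → Providence
Severe: Lakeside 27/83 = 32.5%, Providence 27/60 = 45.0% → Providence
Mild: Lakeside 50/84 = 59.5%, Providence 61/83 = 73.5% → Providence
Overall: Lakeside 85/239 = 35.6%, Providence 95/186 = 51.1% → Providence
Providence wins overall and in every case group — no reversal.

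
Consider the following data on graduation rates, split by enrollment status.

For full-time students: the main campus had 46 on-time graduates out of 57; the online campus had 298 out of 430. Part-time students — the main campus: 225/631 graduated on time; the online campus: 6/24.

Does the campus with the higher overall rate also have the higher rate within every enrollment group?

No

Full-time: the main campus 46/57 = 80.7%, the online campus 298/430 = 69.3% → the main campus
Part-time: the main campus 225/631 = 35.7%, the online campus 6/24 = 25.0% → the main campus
Overall: the main campus 271/688 = 39.4%, the online campus 304/454 = 67.0% → the online campus
The main campus wins each enrollment group but the online campus wins overall — the comparison reverses. The main campus's students skew toward part-time, which has a lower base rate.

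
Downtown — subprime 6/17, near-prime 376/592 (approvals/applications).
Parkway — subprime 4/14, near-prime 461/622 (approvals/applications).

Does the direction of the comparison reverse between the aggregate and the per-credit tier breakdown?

No

Subprime: Downtown 6/17 = 35.3%, Parkway 4/14 = 28.6% → Downtown
Near-prime: Downtown 376/592 = 63.5%, Parkway 461/622 = 74.1% → Parkway
Overall: Downtown 382/609 = 62.7%, Parkway 465/636 = 73.1% → Parkway
Neither sweeps: Downtown wins 1 of 2 groups, Parkway wins 1. Parkway wins overall but not every group — no Simpson reversal.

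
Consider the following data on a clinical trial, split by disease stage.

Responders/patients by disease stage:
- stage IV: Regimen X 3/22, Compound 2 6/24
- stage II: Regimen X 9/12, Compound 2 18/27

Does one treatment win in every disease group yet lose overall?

No

Stage IV: Regimen X 3/22 = 13.6%, Compound 2 6/24 = 25.0% → Compound 2
Stage II: Regimen X 9/12 = 75.0%, Compound 2 18/27 = 66.7% → Regimen X
Overall: Regimen X 12/34 = 35.3%, Compound 2 24/51 = 47.1% → Compound 2
Neither sweeps: Regimen X wins 1 of 2 groups, Compound 2 wins 1. Compound 2 wins overall but not every group — no Simpson reversal.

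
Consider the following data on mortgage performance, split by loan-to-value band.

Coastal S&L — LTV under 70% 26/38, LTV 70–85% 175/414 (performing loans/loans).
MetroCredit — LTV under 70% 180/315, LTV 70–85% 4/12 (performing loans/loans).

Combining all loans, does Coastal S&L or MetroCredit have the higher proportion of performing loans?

LTV under 70%: Coastal S&L 26/38 = 68.4%, MetroCredit 180/315 = 57.1% → Coastal S&L
LTV 70–85%: Coastal S&L 175/414 = 42.3%, MetroCredit 4/12 = 33.3% → Coastal S&L
Overall: Coastal S&L 201/452 = 44.5%, MetroCredit 184/327 = 56.3% → MetroCredit
(Coastal S&L wins every loan-to-value group but MetroCredit wins overall — Coastal S&L's loans skew toward the low-rate LTV 70–85% group.)

MetroCredit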